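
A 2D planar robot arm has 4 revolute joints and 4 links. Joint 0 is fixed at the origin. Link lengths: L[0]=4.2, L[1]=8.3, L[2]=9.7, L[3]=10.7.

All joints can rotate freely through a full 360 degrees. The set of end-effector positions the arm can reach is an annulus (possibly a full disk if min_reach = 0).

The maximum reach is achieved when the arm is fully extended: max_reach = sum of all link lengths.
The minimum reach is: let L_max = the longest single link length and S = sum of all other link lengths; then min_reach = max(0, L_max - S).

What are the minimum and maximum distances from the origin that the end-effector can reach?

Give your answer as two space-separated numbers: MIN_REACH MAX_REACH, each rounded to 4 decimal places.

Answer: 0.0000 32.9000

Derivation:
Link lengths: [4.2, 8.3, 9.7, 10.7]
max_reach = 4.2 + 8.3 + 9.7 + 10.7 = 32.9
L_max = max([4.2, 8.3, 9.7, 10.7]) = 10.7
S (sum of others) = 32.9 - 10.7 = 22.2
min_reach = max(0, 10.7 - 22.2) = max(0, -11.5) = 0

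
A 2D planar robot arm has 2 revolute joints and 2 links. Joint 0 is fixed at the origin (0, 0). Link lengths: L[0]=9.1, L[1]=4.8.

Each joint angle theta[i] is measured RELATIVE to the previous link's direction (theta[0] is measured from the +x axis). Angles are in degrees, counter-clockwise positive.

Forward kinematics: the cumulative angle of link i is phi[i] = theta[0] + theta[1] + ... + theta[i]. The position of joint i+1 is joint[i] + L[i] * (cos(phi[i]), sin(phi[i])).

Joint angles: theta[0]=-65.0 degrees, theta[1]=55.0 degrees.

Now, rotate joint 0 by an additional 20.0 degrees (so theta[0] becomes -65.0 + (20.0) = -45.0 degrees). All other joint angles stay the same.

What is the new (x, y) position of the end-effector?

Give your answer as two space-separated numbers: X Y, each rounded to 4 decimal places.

joint[0] = (0.0000, 0.0000)  (base)
link 0: phi[0] = -45 = -45 deg
  cos(-45 deg) = 0.7071, sin(-45 deg) = -0.7071
  joint[1] = (0.0000, 0.0000) + 9.1 * (0.7071, -0.7071) = (0.0000 + 6.4347, 0.0000 + -6.4347) = (6.4347, -6.4347)
link 1: phi[1] = -45 + 55 = 10 deg
  cos(10 deg) = 0.9848, sin(10 deg) = 0.1736
  joint[2] = (6.4347, -6.4347) + 4.8 * (0.9848, 0.1736) = (6.4347 + 4.7271, -6.4347 + 0.8335) = (11.1617, -5.6012)
End effector: (11.1617, -5.6012)

Answer: 11.1617 -5.6012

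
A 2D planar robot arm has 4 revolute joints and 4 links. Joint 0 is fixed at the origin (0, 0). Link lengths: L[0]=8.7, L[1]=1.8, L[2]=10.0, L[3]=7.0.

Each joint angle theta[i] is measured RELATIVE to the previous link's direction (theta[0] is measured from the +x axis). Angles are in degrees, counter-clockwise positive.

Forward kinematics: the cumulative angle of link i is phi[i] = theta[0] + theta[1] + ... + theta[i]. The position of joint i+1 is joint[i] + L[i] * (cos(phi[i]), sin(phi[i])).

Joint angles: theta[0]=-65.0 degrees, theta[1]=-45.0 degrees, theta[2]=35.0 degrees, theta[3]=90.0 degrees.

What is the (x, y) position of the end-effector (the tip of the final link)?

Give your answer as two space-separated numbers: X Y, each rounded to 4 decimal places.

joint[0] = (0.0000, 0.0000)  (base)
link 0: phi[0] = -65 = -65 deg
  cos(-65 deg) = 0.4226, sin(-65 deg) = -0.9063
  joint[1] = (0.0000, 0.0000) + 8.7 * (0.4226, -0.9063) = (0.0000 + 3.6768, 0.0000 + -7.8849) = (3.6768, -7.8849)
link 1: phi[1] = -65 + -45 = -110 deg
  cos(-110 deg) = -0.3420, sin(-110 deg) = -0.9397
  joint[2] = (3.6768, -7.8849) + 1.8 * (-0.3420, -0.9397) = (3.6768 + -0.6156, -7.8849 + -1.6914) = (3.0611, -9.5763)
link 2: phi[2] = -65 + -45 + 35 = -75 deg
  cos(-75 deg) = 0.2588, sin(-75 deg) = -0.9659
  joint[3] = (3.0611, -9.5763) + 10 * (0.2588, -0.9659) = (3.0611 + 2.5882, -9.5763 + -9.6593) = (5.6493, -19.2356)
link 3: phi[3] = -65 + -45 + 35 + 90 = 15 deg
  cos(15 deg) = 0.9659, sin(15 deg) = 0.2588
  joint[4] = (5.6493, -19.2356) + 7 * (0.9659, 0.2588) = (5.6493 + 6.7615, -19.2356 + 1.8117) = (12.4108, -17.4238)
End effector: (12.4108, -17.4238)

Answer: 12.4108 -17.4238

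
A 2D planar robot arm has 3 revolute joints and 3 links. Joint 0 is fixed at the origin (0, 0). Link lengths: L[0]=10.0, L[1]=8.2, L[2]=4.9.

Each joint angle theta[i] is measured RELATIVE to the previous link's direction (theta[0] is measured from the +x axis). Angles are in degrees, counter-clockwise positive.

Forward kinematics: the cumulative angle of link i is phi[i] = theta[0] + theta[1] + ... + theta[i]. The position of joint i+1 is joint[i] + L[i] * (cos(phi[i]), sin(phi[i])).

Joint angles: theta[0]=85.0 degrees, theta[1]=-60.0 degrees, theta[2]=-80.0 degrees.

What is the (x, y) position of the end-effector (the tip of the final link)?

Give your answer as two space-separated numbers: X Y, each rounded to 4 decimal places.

joint[0] = (0.0000, 0.0000)  (base)
link 0: phi[0] = 85 = 85 deg
  cos(85 deg) = 0.0872, sin(85 deg) = 0.9962
  joint[1] = (0.0000, 0.0000) + 10 * (0.0872, 0.9962) = (0.0000 + 0.8716, 0.0000 + 9.9619) = (0.8716, 9.9619)
link 1: phi[1] = 85 + -60 = 25 deg
  cos(25 deg) = 0.9063, sin(25 deg) = 0.4226
  joint[2] = (0.8716, 9.9619) + 8.2 * (0.9063, 0.4226) = (0.8716 + 7.4317, 9.9619 + 3.4655) = (8.3033, 13.4274)
link 2: phi[2] = 85 + -60 + -80 = -55 deg
  cos(-55 deg) = 0.5736, sin(-55 deg) = -0.8192
  joint[3] = (8.3033, 13.4274) + 4.9 * (0.5736, -0.8192) = (8.3033 + 2.8105, 13.4274 + -4.0138) = (11.1138, 9.4136)
End effector: (11.1138, 9.4136)

Answer: 11.1138 9.4136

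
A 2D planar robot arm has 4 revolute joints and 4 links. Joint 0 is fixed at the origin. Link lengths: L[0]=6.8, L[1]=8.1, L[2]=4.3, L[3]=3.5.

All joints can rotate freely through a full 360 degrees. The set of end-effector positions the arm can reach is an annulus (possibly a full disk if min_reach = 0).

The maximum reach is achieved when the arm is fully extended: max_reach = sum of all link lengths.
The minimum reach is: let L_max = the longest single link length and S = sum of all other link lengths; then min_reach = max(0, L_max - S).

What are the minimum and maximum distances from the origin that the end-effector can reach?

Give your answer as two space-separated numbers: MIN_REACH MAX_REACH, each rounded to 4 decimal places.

Link lengths: [6.8, 8.1, 4.3, 3.5]
max_reach = 6.8 + 8.1 + 4.3 + 3.5 = 22.7
L_max = max([6.8, 8.1, 4.3, 3.5]) = 8.1
S (sum of others) = 22.7 - 8.1 = 14.6
min_reach = max(0, 8.1 - 14.6) = max(0, -6.5) = 0

Answer: 0.0000 22.7000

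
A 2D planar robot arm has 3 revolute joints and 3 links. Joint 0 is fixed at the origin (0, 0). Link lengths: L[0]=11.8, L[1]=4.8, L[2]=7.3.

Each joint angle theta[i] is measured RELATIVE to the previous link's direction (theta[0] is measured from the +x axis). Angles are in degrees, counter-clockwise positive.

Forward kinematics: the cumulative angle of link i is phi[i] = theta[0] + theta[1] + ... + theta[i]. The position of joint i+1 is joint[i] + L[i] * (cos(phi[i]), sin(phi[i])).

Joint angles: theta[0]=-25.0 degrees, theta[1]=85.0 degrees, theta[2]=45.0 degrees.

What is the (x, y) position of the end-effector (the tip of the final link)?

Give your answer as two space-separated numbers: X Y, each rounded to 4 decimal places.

Answer: 11.2051 6.2213

Derivation:
joint[0] = (0.0000, 0.0000)  (base)
link 0: phi[0] = -25 = -25 deg
  cos(-25 deg) = 0.9063, sin(-25 deg) = -0.4226
  joint[1] = (0.0000, 0.0000) + 11.8 * (0.9063, -0.4226) = (0.0000 + 10.6944, 0.0000 + -4.9869) = (10.6944, -4.9869)
link 1: phi[1] = -25 + 85 = 60 deg
  cos(60 deg) = 0.5000, sin(60 deg) = 0.8660
  joint[2] = (10.6944, -4.9869) + 4.8 * (0.5000, 0.8660) = (10.6944 + 2.4000, -4.9869 + 4.1569) = (13.0944, -0.8300)
link 2: phi[2] = -25 + 85 + 45 = 105 deg
  cos(105 deg) = -0.2588, sin(105 deg) = 0.9659
  joint[3] = (13.0944, -0.8300) + 7.3 * (-0.2588, 0.9659) = (13.0944 + -1.8894, -0.8300 + 7.0513) = (11.2051, 6.2213)
End effector: (11.2051, 6.2213)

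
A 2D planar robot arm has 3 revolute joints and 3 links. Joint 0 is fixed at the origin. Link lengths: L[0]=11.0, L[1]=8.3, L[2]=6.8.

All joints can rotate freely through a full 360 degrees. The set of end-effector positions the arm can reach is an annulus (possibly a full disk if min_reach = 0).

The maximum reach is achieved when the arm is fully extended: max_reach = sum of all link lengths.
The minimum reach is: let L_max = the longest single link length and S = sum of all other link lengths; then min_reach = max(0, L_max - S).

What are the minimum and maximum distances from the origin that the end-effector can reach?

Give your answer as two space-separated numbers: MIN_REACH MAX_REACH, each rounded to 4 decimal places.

Answer: 0.0000 26.1000

Derivation:
Link lengths: [11.0, 8.3, 6.8]
max_reach = 11 + 8.3 + 6.8 = 26.1
L_max = max([11.0, 8.3, 6.8]) = 11
S (sum of others) = 26.1 - 11 = 15.1
min_reach = max(0, 11 - 15.1) = max(0, -4.1) = 0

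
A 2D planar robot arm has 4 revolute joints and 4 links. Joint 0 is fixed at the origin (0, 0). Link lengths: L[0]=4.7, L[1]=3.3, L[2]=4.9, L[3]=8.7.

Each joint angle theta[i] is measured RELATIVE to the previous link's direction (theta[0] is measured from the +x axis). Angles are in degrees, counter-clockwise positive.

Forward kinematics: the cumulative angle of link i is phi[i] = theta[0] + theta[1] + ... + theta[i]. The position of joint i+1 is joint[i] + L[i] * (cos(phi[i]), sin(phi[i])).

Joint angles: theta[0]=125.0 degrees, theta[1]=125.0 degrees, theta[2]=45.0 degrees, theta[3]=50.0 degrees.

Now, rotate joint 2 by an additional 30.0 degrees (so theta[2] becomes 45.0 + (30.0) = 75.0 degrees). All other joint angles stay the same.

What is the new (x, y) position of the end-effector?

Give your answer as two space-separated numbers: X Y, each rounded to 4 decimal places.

Answer: 8.5929 0.1902

Derivation:
joint[0] = (0.0000, 0.0000)  (base)
link 0: phi[0] = 125 = 125 deg
  cos(125 deg) = -0.5736, sin(125 deg) = 0.8192
  joint[1] = (0.0000, 0.0000) + 4.7 * (-0.5736, 0.8192) = (0.0000 + -2.6958, 0.0000 + 3.8500) = (-2.6958, 3.8500)
link 1: phi[1] = 125 + 125 = 250 deg
  cos(250 deg) = -0.3420, sin(250 deg) = -0.9397
  joint[2] = (-2.6958, 3.8500) + 3.3 * (-0.3420, -0.9397) = (-2.6958 + -1.1287, 3.8500 + -3.1010) = (-3.8245, 0.7490)
link 2: phi[2] = 125 + 125 + 75 = 325 deg
  cos(325 deg) = 0.8192, sin(325 deg) = -0.5736
  joint[3] = (-3.8245, 0.7490) + 4.9 * (0.8192, -0.5736) = (-3.8245 + 4.0138, 0.7490 + -2.8105) = (0.1894, -2.0615)
link 3: phi[3] = 125 + 125 + 75 + 50 = 375 deg
  cos(375 deg) = 0.9659, sin(375 deg) = 0.2588
  joint[4] = (0.1894, -2.0615) + 8.7 * (0.9659, 0.2588) = (0.1894 + 8.4036, -2.0615 + 2.2517) = (8.5929, 0.1902)
End effector: (8.5929, 0.1902)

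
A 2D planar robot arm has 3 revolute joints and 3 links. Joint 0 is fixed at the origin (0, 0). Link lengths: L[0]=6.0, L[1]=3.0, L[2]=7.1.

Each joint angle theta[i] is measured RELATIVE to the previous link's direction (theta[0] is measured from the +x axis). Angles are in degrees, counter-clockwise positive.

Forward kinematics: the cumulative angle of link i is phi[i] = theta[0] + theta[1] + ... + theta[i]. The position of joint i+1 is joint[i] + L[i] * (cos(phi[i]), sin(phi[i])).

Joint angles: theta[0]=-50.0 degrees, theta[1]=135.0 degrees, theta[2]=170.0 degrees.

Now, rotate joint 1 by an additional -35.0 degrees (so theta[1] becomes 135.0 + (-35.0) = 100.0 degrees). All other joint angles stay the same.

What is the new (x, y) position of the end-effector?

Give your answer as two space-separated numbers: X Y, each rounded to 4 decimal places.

joint[0] = (0.0000, 0.0000)  (base)
link 0: phi[0] = -50 = -50 deg
  cos(-50 deg) = 0.6428, sin(-50 deg) = -0.7660
  joint[1] = (0.0000, 0.0000) + 6 * (0.6428, -0.7660) = (0.0000 + 3.8567, 0.0000 + -4.5963) = (3.8567, -4.5963)
link 1: phi[1] = -50 + 100 = 50 deg
  cos(50 deg) = 0.6428, sin(50 deg) = 0.7660
  joint[2] = (3.8567, -4.5963) + 3 * (0.6428, 0.7660) = (3.8567 + 1.9284, -4.5963 + 2.2981) = (5.7851, -2.2981)
link 2: phi[2] = -50 + 100 + 170 = 220 deg
  cos(220 deg) = -0.7660, sin(220 deg) = -0.6428
  joint[3] = (5.7851, -2.2981) + 7.1 * (-0.7660, -0.6428) = (5.7851 + -5.4389, -2.2981 + -4.5638) = (0.3462, -6.8619)
End effector: (0.3462, -6.8619)

Answer: 0.3462 -6.8619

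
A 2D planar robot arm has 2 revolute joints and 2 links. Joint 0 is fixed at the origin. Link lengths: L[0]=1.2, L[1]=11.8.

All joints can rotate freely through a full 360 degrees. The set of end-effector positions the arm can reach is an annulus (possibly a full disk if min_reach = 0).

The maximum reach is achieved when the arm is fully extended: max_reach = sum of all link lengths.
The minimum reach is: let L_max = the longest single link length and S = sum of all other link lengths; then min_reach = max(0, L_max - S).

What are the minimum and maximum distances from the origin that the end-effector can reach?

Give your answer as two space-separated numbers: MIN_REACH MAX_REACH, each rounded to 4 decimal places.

Link lengths: [1.2, 11.8]
max_reach = 1.2 + 11.8 = 13
L_max = max([1.2, 11.8]) = 11.8
S (sum of others) = 13 - 11.8 = 1.2
min_reach = max(0, 11.8 - 1.2) = max(0, 10.6) = 10.6

Answer: 10.6000 13.0000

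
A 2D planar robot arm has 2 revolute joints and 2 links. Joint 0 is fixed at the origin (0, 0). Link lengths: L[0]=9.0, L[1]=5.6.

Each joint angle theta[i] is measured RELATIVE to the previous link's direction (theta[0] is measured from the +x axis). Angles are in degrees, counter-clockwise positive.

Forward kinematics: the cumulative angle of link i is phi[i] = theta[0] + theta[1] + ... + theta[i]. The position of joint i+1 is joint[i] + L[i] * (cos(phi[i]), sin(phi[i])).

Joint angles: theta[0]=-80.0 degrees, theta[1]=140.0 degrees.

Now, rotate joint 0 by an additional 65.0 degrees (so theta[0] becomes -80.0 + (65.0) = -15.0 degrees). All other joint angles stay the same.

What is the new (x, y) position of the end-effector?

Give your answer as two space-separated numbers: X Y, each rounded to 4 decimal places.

Answer: 5.4813 2.2579

Derivation:
joint[0] = (0.0000, 0.0000)  (base)
link 0: phi[0] = -15 = -15 deg
  cos(-15 deg) = 0.9659, sin(-15 deg) = -0.2588
  joint[1] = (0.0000, 0.0000) + 9 * (0.9659, -0.2588) = (0.0000 + 8.6933, 0.0000 + -2.3294) = (8.6933, -2.3294)
link 1: phi[1] = -15 + 140 = 125 deg
  cos(125 deg) = -0.5736, sin(125 deg) = 0.8192
  joint[2] = (8.6933, -2.3294) + 5.6 * (-0.5736, 0.8192) = (8.6933 + -3.2120, -2.3294 + 4.5873) = (5.4813, 2.2579)
End effector: (5.4813, 2.2579)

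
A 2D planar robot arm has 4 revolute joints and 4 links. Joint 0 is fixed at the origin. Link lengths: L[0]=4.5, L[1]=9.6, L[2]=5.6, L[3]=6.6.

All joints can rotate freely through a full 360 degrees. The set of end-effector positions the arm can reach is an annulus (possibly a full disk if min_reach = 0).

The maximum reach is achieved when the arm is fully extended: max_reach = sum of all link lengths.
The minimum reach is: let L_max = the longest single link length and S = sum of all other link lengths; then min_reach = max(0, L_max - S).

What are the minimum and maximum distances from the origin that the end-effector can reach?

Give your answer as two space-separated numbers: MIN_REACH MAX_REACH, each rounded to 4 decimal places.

Answer: 0.0000 26.3000

Derivation:
Link lengths: [4.5, 9.6, 5.6, 6.6]
max_reach = 4.5 + 9.6 + 5.6 + 6.6 = 26.3
L_max = max([4.5, 9.6, 5.6, 6.6]) = 9.6
S (sum of others) = 26.3 - 9.6 = 16.7
min_reach = max(0, 9.6 - 16.7) = max(0, -7.1) = 0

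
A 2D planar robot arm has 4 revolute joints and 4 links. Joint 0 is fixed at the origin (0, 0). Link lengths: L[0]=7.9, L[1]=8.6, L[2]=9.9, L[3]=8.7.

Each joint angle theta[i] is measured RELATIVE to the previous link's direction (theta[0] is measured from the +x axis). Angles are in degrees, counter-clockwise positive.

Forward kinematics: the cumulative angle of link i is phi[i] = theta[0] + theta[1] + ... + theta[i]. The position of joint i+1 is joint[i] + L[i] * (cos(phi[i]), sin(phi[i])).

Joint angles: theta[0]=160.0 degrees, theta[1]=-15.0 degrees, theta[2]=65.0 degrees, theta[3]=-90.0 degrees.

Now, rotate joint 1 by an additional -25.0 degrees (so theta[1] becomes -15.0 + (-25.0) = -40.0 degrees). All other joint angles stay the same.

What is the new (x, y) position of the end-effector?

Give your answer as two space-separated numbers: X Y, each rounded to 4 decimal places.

Answer: -22.3442 17.9538

Derivation:
joint[0] = (0.0000, 0.0000)  (base)
link 0: phi[0] = 160 = 160 deg
  cos(160 deg) = -0.9397, sin(160 deg) = 0.3420
  joint[1] = (0.0000, 0.0000) + 7.9 * (-0.9397, 0.3420) = (0.0000 + -7.4236, 0.0000 + 2.7020) = (-7.4236, 2.7020)
link 1: phi[1] = 160 + -40 = 120 deg
  cos(120 deg) = -0.5000, sin(120 deg) = 0.8660
  joint[2] = (-7.4236, 2.7020) + 8.6 * (-0.5000, 0.8660) = (-7.4236 + -4.3000, 2.7020 + 7.4478) = (-11.7236, 10.1498)
link 2: phi[2] = 160 + -40 + 65 = 185 deg
  cos(185 deg) = -0.9962, sin(185 deg) = -0.0872
  joint[3] = (-11.7236, 10.1498) + 9.9 * (-0.9962, -0.0872) = (-11.7236 + -9.8623, 10.1498 + -0.8628) = (-21.5859, 9.2869)
link 3: phi[3] = 160 + -40 + 65 + -90 = 95 deg
  cos(95 deg) = -0.0872, sin(95 deg) = 0.9962
  joint[4] = (-21.5859, 9.2869) + 8.7 * (-0.0872, 0.9962) = (-21.5859 + -0.7583, 9.2869 + 8.6669) = (-22.3442, 17.9538)
End effector: (-22.3442, 17.9538)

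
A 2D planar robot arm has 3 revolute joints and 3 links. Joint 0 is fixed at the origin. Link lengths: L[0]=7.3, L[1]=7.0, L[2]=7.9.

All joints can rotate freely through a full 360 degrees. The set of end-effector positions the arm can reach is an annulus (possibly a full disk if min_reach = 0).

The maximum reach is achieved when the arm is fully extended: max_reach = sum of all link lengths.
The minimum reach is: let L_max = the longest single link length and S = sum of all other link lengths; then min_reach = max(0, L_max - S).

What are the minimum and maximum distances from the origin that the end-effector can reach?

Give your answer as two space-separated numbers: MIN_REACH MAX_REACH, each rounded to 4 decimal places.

Answer: 0.0000 22.2000

Derivation:
Link lengths: [7.3, 7.0, 7.9]
max_reach = 7.3 + 7 + 7.9 = 22.2
L_max = max([7.3, 7.0, 7.9]) = 7.9
S (sum of others) = 22.2 - 7.9 = 14.3
min_reach = max(0, 7.9 - 14.3) = max(0, -6.4) = 0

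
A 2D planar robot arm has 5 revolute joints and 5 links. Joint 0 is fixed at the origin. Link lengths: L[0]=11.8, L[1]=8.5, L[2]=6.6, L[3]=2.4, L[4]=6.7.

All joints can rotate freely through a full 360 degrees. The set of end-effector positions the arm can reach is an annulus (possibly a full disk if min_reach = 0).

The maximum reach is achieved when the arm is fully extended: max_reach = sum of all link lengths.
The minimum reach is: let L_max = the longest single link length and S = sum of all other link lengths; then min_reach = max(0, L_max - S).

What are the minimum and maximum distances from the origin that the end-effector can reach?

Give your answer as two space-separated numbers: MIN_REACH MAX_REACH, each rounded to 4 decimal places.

Answer: 0.0000 36.0000

Derivation:
Link lengths: [11.8, 8.5, 6.6, 2.4, 6.7]
max_reach = 11.8 + 8.5 + 6.6 + 2.4 + 6.7 = 36
L_max = max([11.8, 8.5, 6.6, 2.4, 6.7]) = 11.8
S (sum of others) = 36 - 11.8 = 24.2
min_reach = max(0, 11.8 - 24.2) = max(0, -12.4) = 0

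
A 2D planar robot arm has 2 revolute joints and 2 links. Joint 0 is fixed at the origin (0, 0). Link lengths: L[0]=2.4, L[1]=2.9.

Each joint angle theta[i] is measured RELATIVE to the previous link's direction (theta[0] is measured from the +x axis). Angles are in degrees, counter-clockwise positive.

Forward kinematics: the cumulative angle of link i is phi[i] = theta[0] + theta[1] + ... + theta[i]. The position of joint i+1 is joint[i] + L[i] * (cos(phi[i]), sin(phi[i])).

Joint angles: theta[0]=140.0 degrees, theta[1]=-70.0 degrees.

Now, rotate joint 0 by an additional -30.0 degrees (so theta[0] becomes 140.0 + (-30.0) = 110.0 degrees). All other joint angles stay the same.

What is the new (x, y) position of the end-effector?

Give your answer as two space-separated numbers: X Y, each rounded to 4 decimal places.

Answer: 1.4007 4.1193

Derivation:
joint[0] = (0.0000, 0.0000)  (base)
link 0: phi[0] = 110 = 110 deg
  cos(110 deg) = -0.3420, sin(110 deg) = 0.9397
  joint[1] = (0.0000, 0.0000) + 2.4 * (-0.3420, 0.9397) = (0.0000 + -0.8208, 0.0000 + 2.2553) = (-0.8208, 2.2553)
link 1: phi[1] = 110 + -70 = 40 deg
  cos(40 deg) = 0.7660, sin(40 deg) = 0.6428
  joint[2] = (-0.8208, 2.2553) + 2.9 * (0.7660, 0.6428) = (-0.8208 + 2.2215, 2.2553 + 1.8641) = (1.4007, 4.1193)
End effector: (1.4007, 4.1193)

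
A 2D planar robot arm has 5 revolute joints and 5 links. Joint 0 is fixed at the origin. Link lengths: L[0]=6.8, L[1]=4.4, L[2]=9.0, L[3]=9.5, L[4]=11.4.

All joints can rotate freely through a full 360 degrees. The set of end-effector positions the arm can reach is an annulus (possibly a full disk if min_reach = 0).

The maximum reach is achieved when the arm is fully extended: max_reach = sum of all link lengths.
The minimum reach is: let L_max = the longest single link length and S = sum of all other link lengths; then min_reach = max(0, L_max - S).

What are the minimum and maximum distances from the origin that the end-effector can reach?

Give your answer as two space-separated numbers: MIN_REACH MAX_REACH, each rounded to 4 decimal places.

Link lengths: [6.8, 4.4, 9.0, 9.5, 11.4]
max_reach = 6.8 + 4.4 + 9 + 9.5 + 11.4 = 41.1
L_max = max([6.8, 4.4, 9.0, 9.5, 11.4]) = 11.4
S (sum of others) = 41.1 - 11.4 = 29.7
min_reach = max(0, 11.4 - 29.7) = max(0, -18.3) = 0

Answer: 0.0000 41.1000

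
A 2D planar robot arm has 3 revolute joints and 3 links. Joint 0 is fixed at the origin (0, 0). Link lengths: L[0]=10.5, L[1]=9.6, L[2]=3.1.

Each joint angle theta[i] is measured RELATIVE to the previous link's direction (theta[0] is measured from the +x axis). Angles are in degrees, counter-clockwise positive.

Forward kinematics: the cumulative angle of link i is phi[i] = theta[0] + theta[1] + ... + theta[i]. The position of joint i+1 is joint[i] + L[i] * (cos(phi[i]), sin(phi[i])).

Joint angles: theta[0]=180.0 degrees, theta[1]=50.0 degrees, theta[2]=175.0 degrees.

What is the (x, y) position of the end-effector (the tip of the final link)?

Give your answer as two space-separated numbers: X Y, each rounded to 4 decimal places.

Answer: -14.4787 -5.1620

Derivation:
joint[0] = (0.0000, 0.0000)  (base)
link 0: phi[0] = 180 = 180 deg
  cos(180 deg) = -1.0000, sin(180 deg) = 0.0000
  joint[1] = (0.0000, 0.0000) + 10.5 * (-1.0000, 0.0000) = (0.0000 + -10.5000, 0.0000 + 0.0000) = (-10.5000, 0.0000)
link 1: phi[1] = 180 + 50 = 230 deg
  cos(230 deg) = -0.6428, sin(230 deg) = -0.7660
  joint[2] = (-10.5000, 0.0000) + 9.6 * (-0.6428, -0.7660) = (-10.5000 + -6.1708, 0.0000 + -7.3540) = (-16.6708, -7.3540)
link 2: phi[2] = 180 + 50 + 175 = 405 deg
  cos(405 deg) = 0.7071, sin(405 deg) = 0.7071
  joint[3] = (-16.6708, -7.3540) + 3.1 * (0.7071, 0.7071) = (-16.6708 + 2.1920, -7.3540 + 2.1920) = (-14.4787, -5.1620)
End effector: (-14.4787, -5.1620)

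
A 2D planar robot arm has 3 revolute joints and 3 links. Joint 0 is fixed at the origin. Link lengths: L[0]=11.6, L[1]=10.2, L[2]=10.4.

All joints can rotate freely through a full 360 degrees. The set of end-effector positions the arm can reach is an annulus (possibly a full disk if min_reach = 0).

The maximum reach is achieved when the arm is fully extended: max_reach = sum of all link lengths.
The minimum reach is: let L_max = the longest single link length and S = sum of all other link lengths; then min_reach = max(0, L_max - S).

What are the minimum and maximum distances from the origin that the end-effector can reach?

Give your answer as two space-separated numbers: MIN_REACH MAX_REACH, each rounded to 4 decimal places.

Link lengths: [11.6, 10.2, 10.4]
max_reach = 11.6 + 10.2 + 10.4 = 32.2
L_max = max([11.6, 10.2, 10.4]) = 11.6
S (sum of others) = 32.2 - 11.6 = 20.6
min_reach = max(0, 11.6 - 20.6) = max(0, -9) = 0

Answer: 0.0000 32.2000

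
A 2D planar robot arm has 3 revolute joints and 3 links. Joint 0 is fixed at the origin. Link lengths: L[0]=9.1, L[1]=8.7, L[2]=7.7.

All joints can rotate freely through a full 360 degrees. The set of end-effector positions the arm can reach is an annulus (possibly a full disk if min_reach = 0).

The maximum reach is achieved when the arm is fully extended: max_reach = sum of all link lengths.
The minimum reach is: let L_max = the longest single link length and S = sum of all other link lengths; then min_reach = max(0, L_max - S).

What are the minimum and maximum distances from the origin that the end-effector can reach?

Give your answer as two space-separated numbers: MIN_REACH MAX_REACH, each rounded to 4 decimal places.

Link lengths: [9.1, 8.7, 7.7]
max_reach = 9.1 + 8.7 + 7.7 = 25.5
L_max = max([9.1, 8.7, 7.7]) = 9.1
S (sum of others) = 25.5 - 9.1 = 16.4
min_reach = max(0, 9.1 - 16.4) = max(0, -7.3) = 0

Answer: 0.0000 25.5000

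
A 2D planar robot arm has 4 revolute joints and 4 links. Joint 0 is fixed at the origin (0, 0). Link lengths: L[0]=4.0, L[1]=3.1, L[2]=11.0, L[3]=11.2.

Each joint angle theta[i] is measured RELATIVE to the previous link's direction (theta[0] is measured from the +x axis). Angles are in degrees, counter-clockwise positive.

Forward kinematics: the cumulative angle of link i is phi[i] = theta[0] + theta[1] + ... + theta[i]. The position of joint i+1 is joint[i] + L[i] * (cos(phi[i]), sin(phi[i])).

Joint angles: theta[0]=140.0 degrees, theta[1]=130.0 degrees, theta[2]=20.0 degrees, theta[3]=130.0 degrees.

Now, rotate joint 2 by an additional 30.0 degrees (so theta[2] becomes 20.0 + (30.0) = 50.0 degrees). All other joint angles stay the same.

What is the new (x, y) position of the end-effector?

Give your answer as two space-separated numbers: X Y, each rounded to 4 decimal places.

joint[0] = (0.0000, 0.0000)  (base)
link 0: phi[0] = 140 = 140 deg
  cos(140 deg) = -0.7660, sin(140 deg) = 0.6428
  joint[1] = (0.0000, 0.0000) + 4 * (-0.7660, 0.6428) = (0.0000 + -3.0642, 0.0000 + 2.5712) = (-3.0642, 2.5712)
link 1: phi[1] = 140 + 130 = 270 deg
  cos(270 deg) = -0.0000, sin(270 deg) = -1.0000
  joint[2] = (-3.0642, 2.5712) + 3.1 * (-0.0000, -1.0000) = (-3.0642 + -0.0000, 2.5712 + -3.1000) = (-3.0642, -0.5288)
link 2: phi[2] = 140 + 130 + 50 = 320 deg
  cos(320 deg) = 0.7660, sin(320 deg) = -0.6428
  joint[3] = (-3.0642, -0.5288) + 11 * (0.7660, -0.6428) = (-3.0642 + 8.4265, -0.5288 + -7.0707) = (5.3623, -7.5995)
link 3: phi[3] = 140 + 130 + 50 + 130 = 450 deg
  cos(450 deg) = 0.0000, sin(450 deg) = 1.0000
  joint[4] = (5.3623, -7.5995) + 11.2 * (0.0000, 1.0000) = (5.3623 + 0.0000, -7.5995 + 11.2000) = (5.3623, 3.6005)
End effector: (5.3623, 3.6005)

Answer: 5.3623 3.6005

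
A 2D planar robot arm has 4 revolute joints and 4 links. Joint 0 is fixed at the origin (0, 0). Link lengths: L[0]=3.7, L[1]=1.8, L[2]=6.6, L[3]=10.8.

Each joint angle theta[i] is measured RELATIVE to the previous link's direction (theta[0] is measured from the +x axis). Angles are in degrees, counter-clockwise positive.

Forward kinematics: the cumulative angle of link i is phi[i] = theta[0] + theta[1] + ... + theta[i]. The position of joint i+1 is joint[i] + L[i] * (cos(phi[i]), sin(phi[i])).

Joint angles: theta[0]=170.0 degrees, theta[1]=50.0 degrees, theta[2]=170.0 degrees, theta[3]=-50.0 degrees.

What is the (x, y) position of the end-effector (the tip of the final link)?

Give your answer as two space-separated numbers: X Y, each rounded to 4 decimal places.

Answer: 10.8418 -0.9083

Derivation:
joint[0] = (0.0000, 0.0000)  (base)
link 0: phi[0] = 170 = 170 deg
  cos(170 deg) = -0.9848, sin(170 deg) = 0.1736
  joint[1] = (0.0000, 0.0000) + 3.7 * (-0.9848, 0.1736) = (0.0000 + -3.6438, 0.0000 + 0.6425) = (-3.6438, 0.6425)
link 1: phi[1] = 170 + 50 = 220 deg
  cos(220 deg) = -0.7660, sin(220 deg) = -0.6428
  joint[2] = (-3.6438, 0.6425) + 1.8 * (-0.7660, -0.6428) = (-3.6438 + -1.3789, 0.6425 + -1.1570) = (-5.0227, -0.5145)
link 2: phi[2] = 170 + 50 + 170 = 390 deg
  cos(390 deg) = 0.8660, sin(390 deg) = 0.5000
  joint[3] = (-5.0227, -0.5145) + 6.6 * (0.8660, 0.5000) = (-5.0227 + 5.7158, -0.5145 + 3.3000) = (0.6931, 2.7855)
link 3: phi[3] = 170 + 50 + 170 + -50 = 340 deg
  cos(340 deg) = 0.9397, sin(340 deg) = -0.3420
  joint[4] = (0.6931, 2.7855) + 10.8 * (0.9397, -0.3420) = (0.6931 + 10.1487, 2.7855 + -3.6938) = (10.8418, -0.9083)
End effector: (10.8418, -0.9083)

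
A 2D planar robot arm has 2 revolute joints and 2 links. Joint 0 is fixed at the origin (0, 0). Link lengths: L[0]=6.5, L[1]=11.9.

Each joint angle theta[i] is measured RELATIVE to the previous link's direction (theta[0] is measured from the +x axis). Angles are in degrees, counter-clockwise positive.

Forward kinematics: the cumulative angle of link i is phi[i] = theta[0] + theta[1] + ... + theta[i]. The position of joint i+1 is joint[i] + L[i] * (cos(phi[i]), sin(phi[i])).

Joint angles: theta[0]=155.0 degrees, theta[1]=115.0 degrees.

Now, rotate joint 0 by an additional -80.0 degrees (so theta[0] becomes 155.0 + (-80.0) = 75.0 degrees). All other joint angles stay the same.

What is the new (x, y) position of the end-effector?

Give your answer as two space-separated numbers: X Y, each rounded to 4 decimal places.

Answer: -10.0369 4.2121

Derivation:
joint[0] = (0.0000, 0.0000)  (base)
link 0: phi[0] = 75 = 75 deg
  cos(75 deg) = 0.2588, sin(75 deg) = 0.9659
  joint[1] = (0.0000, 0.0000) + 6.5 * (0.2588, 0.9659) = (0.0000 + 1.6823, 0.0000 + 6.2785) = (1.6823, 6.2785)
link 1: phi[1] = 75 + 115 = 190 deg
  cos(190 deg) = -0.9848, sin(190 deg) = -0.1736
  joint[2] = (1.6823, 6.2785) + 11.9 * (-0.9848, -0.1736) = (1.6823 + -11.7192, 6.2785 + -2.0664) = (-10.0369, 4.2121)
End effector: (-10.0369, 4.2121)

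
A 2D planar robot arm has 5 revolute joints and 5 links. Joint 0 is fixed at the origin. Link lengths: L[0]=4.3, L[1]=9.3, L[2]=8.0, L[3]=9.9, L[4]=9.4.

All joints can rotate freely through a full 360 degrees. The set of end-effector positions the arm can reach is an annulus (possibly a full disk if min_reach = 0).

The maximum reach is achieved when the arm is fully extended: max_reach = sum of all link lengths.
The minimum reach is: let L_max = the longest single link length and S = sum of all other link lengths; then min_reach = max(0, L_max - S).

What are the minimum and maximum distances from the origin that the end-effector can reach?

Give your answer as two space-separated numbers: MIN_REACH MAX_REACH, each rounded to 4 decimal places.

Answer: 0.0000 40.9000

Derivation:
Link lengths: [4.3, 9.3, 8.0, 9.9, 9.4]
max_reach = 4.3 + 9.3 + 8 + 9.9 + 9.4 = 40.9
L_max = max([4.3, 9.3, 8.0, 9.9, 9.4]) = 9.9
S (sum of others) = 40.9 - 9.9 = 31
min_reach = max(0, 9.9 - 31) = max(0, -21.1) = 0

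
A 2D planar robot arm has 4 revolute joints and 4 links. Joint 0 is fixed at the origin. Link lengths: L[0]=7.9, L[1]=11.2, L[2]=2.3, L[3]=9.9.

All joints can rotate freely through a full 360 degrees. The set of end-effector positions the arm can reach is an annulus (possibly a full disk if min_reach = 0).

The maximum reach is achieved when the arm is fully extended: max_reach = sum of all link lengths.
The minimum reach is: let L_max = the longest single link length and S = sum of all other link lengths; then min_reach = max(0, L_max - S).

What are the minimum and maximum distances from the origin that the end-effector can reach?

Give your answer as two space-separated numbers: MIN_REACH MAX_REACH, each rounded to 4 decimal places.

Answer: 0.0000 31.3000

Derivation:
Link lengths: [7.9, 11.2, 2.3, 9.9]
max_reach = 7.9 + 11.2 + 2.3 + 9.9 = 31.3
L_max = max([7.9, 11.2, 2.3, 9.9]) = 11.2
S (sum of others) = 31.3 - 11.2 = 20.1
min_reach = max(0, 11.2 - 20.1) = max(0, -8.9) = 0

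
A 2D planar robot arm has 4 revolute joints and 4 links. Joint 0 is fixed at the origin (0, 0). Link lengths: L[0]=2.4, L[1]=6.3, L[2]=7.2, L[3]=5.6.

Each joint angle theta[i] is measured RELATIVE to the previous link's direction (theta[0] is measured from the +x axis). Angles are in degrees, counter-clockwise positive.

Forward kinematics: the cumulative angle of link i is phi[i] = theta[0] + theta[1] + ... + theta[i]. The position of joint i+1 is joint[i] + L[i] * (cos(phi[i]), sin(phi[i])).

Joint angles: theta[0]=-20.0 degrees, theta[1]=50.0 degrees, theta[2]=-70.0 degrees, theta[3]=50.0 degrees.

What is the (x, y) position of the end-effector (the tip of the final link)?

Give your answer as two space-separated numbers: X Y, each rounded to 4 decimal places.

joint[0] = (0.0000, 0.0000)  (base)
link 0: phi[0] = -20 = -20 deg
  cos(-20 deg) = 0.9397, sin(-20 deg) = -0.3420
  joint[1] = (0.0000, 0.0000) + 2.4 * (0.9397, -0.3420) = (0.0000 + 2.2553, 0.0000 + -0.8208) = (2.2553, -0.8208)
link 1: phi[1] = -20 + 50 = 30 deg
  cos(30 deg) = 0.8660, sin(30 deg) = 0.5000
  joint[2] = (2.2553, -0.8208) + 6.3 * (0.8660, 0.5000) = (2.2553 + 5.4560, -0.8208 + 3.1500) = (7.7112, 2.3292)
link 2: phi[2] = -20 + 50 + -70 = -40 deg
  cos(-40 deg) = 0.7660, sin(-40 deg) = -0.6428
  joint[3] = (7.7112, 2.3292) + 7.2 * (0.7660, -0.6428) = (7.7112 + 5.5155, 2.3292 + -4.6281) = (13.2267, -2.2989)
link 3: phi[3] = -20 + 50 + -70 + 50 = 10 deg
  cos(10 deg) = 0.9848, sin(10 deg) = 0.1736
  joint[4] = (13.2267, -2.2989) + 5.6 * (0.9848, 0.1736) = (13.2267 + 5.5149, -2.2989 + 0.9724) = (18.7417, -1.3265)
End effector: (18.7417, -1.3265)

Answer: 18.7417 -1.3265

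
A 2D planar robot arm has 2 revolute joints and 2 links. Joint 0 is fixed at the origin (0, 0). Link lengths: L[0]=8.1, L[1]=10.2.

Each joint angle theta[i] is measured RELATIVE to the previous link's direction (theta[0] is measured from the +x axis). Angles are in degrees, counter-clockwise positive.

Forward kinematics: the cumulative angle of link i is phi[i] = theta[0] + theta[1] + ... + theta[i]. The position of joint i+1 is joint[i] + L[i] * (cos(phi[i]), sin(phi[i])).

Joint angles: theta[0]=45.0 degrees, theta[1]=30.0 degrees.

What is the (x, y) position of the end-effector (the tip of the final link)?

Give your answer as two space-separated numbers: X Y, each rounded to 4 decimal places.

joint[0] = (0.0000, 0.0000)  (base)
link 0: phi[0] = 45 = 45 deg
  cos(45 deg) = 0.7071, sin(45 deg) = 0.7071
  joint[1] = (0.0000, 0.0000) + 8.1 * (0.7071, 0.7071) = (0.0000 + 5.7276, 0.0000 + 5.7276) = (5.7276, 5.7276)
link 1: phi[1] = 45 + 30 = 75 deg
  cos(75 deg) = 0.2588, sin(75 deg) = 0.9659
  joint[2] = (5.7276, 5.7276) + 10.2 * (0.2588, 0.9659) = (5.7276 + 2.6400, 5.7276 + 9.8524) = (8.3675, 15.5800)
End effector: (8.3675, 15.5800)

Answer: 8.3675 15.5800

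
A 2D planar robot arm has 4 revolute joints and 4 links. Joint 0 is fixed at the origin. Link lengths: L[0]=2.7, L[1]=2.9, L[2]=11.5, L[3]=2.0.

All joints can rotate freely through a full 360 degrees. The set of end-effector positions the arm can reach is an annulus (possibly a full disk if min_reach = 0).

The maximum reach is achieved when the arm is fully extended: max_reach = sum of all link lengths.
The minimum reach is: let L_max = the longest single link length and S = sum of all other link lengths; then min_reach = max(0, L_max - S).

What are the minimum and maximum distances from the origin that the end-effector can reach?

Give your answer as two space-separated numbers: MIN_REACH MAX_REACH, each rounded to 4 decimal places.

Answer: 3.9000 19.1000

Derivation:
Link lengths: [2.7, 2.9, 11.5, 2.0]
max_reach = 2.7 + 2.9 + 11.5 + 2 = 19.1
L_max = max([2.7, 2.9, 11.5, 2.0]) = 11.5
S (sum of others) = 19.1 - 11.5 = 7.6
min_reach = max(0, 11.5 - 7.6) = max(0, 3.9) = 3.9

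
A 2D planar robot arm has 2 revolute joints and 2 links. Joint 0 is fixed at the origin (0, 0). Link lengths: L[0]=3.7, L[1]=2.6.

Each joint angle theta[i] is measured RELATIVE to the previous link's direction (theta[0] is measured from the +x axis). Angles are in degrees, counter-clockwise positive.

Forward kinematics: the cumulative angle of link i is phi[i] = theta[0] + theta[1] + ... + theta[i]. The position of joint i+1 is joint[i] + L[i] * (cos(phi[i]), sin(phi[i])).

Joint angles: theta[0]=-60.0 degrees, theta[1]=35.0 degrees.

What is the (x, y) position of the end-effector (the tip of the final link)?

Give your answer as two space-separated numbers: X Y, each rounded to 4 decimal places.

Answer: 4.2064 -4.3031

Derivation:
joint[0] = (0.0000, 0.0000)  (base)
link 0: phi[0] = -60 = -60 deg
  cos(-60 deg) = 0.5000, sin(-60 deg) = -0.8660
  joint[1] = (0.0000, 0.0000) + 3.7 * (0.5000, -0.8660) = (0.0000 + 1.8500, 0.0000 + -3.2043) = (1.8500, -3.2043)
link 1: phi[1] = -60 + 35 = -25 deg
  cos(-25 deg) = 0.9063, sin(-25 deg) = -0.4226
  joint[2] = (1.8500, -3.2043) + 2.6 * (0.9063, -0.4226) = (1.8500 + 2.3564, -3.2043 + -1.0988) = (4.2064, -4.3031)
End effector: (4.2064, -4.3031)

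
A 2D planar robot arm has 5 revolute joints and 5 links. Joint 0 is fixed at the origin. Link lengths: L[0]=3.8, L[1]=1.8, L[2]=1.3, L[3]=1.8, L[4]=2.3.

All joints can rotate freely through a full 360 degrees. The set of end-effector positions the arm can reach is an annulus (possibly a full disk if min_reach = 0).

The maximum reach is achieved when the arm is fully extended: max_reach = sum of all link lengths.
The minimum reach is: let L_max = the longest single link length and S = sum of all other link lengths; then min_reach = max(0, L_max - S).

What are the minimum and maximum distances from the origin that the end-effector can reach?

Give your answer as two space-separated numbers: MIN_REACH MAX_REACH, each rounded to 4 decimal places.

Link lengths: [3.8, 1.8, 1.3, 1.8, 2.3]
max_reach = 3.8 + 1.8 + 1.3 + 1.8 + 2.3 = 11
L_max = max([3.8, 1.8, 1.3, 1.8, 2.3]) = 3.8
S (sum of others) = 11 - 3.8 = 7.2
min_reach = max(0, 3.8 - 7.2) = max(0, -3.4) = 0

Answer: 0.0000 11.0000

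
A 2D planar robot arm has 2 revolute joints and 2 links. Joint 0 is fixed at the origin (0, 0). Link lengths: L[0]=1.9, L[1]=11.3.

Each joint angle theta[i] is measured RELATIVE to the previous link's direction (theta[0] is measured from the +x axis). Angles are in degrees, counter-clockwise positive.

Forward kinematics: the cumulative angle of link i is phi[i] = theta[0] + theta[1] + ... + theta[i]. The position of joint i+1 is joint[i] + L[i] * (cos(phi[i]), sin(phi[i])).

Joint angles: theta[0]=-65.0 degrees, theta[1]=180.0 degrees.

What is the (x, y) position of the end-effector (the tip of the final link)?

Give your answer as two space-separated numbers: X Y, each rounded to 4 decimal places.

Answer: -3.9726 8.5193

Derivation:
joint[0] = (0.0000, 0.0000)  (base)
link 0: phi[0] = -65 = -65 deg
  cos(-65 deg) = 0.4226, sin(-65 deg) = -0.9063
  joint[1] = (0.0000, 0.0000) + 1.9 * (0.4226, -0.9063) = (0.0000 + 0.8030, 0.0000 + -1.7220) = (0.8030, -1.7220)
link 1: phi[1] = -65 + 180 = 115 deg
  cos(115 deg) = -0.4226, sin(115 deg) = 0.9063
  joint[2] = (0.8030, -1.7220) + 11.3 * (-0.4226, 0.9063) = (0.8030 + -4.7756, -1.7220 + 10.2413) = (-3.9726, 8.5193)
End effector: (-3.9726, 8.5193)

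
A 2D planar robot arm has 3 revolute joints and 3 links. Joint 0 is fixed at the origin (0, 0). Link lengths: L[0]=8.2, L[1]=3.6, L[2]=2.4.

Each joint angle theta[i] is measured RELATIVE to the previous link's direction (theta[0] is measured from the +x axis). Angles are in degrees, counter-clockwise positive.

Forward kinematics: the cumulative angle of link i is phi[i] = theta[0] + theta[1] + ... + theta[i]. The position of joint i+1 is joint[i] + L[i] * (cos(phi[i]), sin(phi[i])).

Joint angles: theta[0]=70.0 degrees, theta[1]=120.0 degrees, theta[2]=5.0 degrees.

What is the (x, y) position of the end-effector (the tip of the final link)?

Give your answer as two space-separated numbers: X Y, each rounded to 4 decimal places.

joint[0] = (0.0000, 0.0000)  (base)
link 0: phi[0] = 70 = 70 deg
  cos(70 deg) = 0.3420, sin(70 deg) = 0.9397
  joint[1] = (0.0000, 0.0000) + 8.2 * (0.3420, 0.9397) = (0.0000 + 2.8046, 0.0000 + 7.7055) = (2.8046, 7.7055)
link 1: phi[1] = 70 + 120 = 190 deg
  cos(190 deg) = -0.9848, sin(190 deg) = -0.1736
  joint[2] = (2.8046, 7.7055) + 3.6 * (-0.9848, -0.1736) = (2.8046 + -3.5453, 7.7055 + -0.6251) = (-0.7407, 7.0803)
link 2: phi[2] = 70 + 120 + 5 = 195 deg
  cos(195 deg) = -0.9659, sin(195 deg) = -0.2588
  joint[3] = (-0.7407, 7.0803) + 2.4 * (-0.9659, -0.2588) = (-0.7407 + -2.3182, 7.0803 + -0.6212) = (-3.0590, 6.4592)
End effector: (-3.0590, 6.4592)

Answer: -3.0590 6.4592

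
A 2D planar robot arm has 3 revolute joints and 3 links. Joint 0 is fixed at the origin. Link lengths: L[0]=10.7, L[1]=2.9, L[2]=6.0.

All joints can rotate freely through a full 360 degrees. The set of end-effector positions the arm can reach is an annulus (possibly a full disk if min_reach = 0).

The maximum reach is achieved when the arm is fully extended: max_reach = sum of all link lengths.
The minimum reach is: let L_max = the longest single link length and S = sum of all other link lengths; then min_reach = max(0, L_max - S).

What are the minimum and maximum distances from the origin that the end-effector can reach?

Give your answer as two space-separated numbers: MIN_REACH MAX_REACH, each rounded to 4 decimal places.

Answer: 1.8000 19.6000

Derivation:
Link lengths: [10.7, 2.9, 6.0]
max_reach = 10.7 + 2.9 + 6 = 19.6
L_max = max([10.7, 2.9, 6.0]) = 10.7
S (sum of others) = 19.6 - 10.7 = 8.9
min_reach = max(0, 10.7 - 8.9) = max(0, 1.8) = 1.8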